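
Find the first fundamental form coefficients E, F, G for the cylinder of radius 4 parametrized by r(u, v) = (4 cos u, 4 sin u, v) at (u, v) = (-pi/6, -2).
E = 16;  F = 0;  G = 1

Partials: r_u = (-4*sin(u), 4*cos(u), 0), r_v = (0, 0, 1). As functions of (u, v):
  E = r_u · r_u = 16,
  F = r_u · r_v = 0,
  G = r_v · r_v = 1.
Evaluating at (u, v) = (-pi/6, -2): E = 16, F = 0, G = 1.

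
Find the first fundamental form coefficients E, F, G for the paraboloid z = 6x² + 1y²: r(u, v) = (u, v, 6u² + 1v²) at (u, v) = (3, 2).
E = 1297;  F = 144;  G = 17

Partials: r_u = (1, 0, 12*u), r_v = (0, 1, 2*v). As functions of (u, v):
  E = r_u · r_u = 144*u^2 + 1,
  F = r_u · r_v = 24*u*v,
  G = r_v · r_v = 4*v^2 + 1.
Evaluating at (u, v) = (3, 2): E = 1297, F = 144, G = 17.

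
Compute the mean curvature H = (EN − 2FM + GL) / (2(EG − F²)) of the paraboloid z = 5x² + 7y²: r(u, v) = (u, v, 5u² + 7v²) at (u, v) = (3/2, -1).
H = 2567*sqrt(422)/178084

With E = 100*u^2 + 1, F = 140*u*v, G = 196*v^2 + 1, L = 10/sqrt(100*u^2 + 196*v^2 + 1), M = 0, N = 14/sqrt(100*u^2 + 196*v^2 + 1), assemble
  H = (EN − 2FM + GL) / (2(EG − F²)) = 4*(175*u^2 + 245*v^2 + 3)/(100*u^2 + 196*v^2 + 1)^(3/2).
At (u, v) = (3/2, -1): H = 2567*sqrt(422)/178084.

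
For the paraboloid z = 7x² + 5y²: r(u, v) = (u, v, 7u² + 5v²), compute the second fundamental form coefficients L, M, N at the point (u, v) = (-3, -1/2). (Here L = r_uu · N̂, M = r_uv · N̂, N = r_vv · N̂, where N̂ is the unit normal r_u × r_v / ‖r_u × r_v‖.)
L = 7*sqrt(1790)/895;  M = 0;  N = sqrt(1790)/179

Compute the unit normal N̂(u, v) = (-14*u/sqrt(196*u^2 + 100*v^2 + 1), -10*v/sqrt(196*u^2 + 100*v^2 + 1), 1/sqrt(196*u^2 + 100*v^2 + 1)), and the second partials r_uu, r_uv, r_vv. Take dot products:
  L(u, v) = r_uu · N̂ = 14/sqrt(196*u^2 + 100*v^2 + 1),
  M(u, v) = r_uv · N̂ = 0,
  N(u, v) = r_vv · N̂ = 10/sqrt(196*u^2 + 100*v^2 + 1).
Evaluating at (u, v) = (-3, -1/2):
  L = 7*sqrt(1790)/895, M = 0, N = sqrt(1790)/179.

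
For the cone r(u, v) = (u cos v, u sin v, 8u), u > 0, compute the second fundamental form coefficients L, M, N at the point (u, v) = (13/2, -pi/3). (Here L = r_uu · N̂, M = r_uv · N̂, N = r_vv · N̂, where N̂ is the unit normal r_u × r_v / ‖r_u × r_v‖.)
L = 0;  M = 0;  N = 4*sqrt(65)/5

Compute the unit normal N̂(u, v) = (-8*sqrt(65)*u*cos(v)/(65*Abs(u)), -8*sqrt(65)*u*sin(v)/(65*Abs(u)), sqrt(65)*u/(65*Abs(u))), and the second partials r_uu, r_uv, r_vv. Take dot products:
  L(u, v) = r_uu · N̂ = 0,
  M(u, v) = r_uv · N̂ = 0,
  N(u, v) = r_vv · N̂ = 8*sqrt(65)*u^2/(65*Abs(u)).
Evaluating at (u, v) = (13/2, -pi/3):
  L = 0, M = 0, N = 4*sqrt(65)/5.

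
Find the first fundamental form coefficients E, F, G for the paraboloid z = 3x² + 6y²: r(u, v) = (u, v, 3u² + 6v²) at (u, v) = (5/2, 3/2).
E = 226;  F = 270;  G = 325

Partials: r_u = (1, 0, 6*u), r_v = (0, 1, 12*v). As functions of (u, v):
  E = r_u · r_u = 36*u^2 + 1,
  F = r_u · r_v = 72*u*v,
  G = r_v · r_v = 144*v^2 + 1.
Evaluating at (u, v) = (5/2, 3/2): E = 226, F = 270, G = 325.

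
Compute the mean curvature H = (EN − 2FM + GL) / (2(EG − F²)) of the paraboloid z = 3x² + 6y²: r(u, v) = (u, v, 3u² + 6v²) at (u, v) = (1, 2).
H = 1953*sqrt(613)/375769

With E = 36*u^2 + 1, F = 72*u*v, G = 144*v^2 + 1, L = 6/sqrt(36*u^2 + 144*v^2 + 1), M = 0, N = 12/sqrt(36*u^2 + 144*v^2 + 1), assemble
  H = (EN − 2FM + GL) / (2(EG − F²)) = 9*(24*u^2 + 48*v^2 + 1)/(36*u^2 + 144*v^2 + 1)^(3/2).
At (u, v) = (1, 2): H = 1953*sqrt(613)/375769.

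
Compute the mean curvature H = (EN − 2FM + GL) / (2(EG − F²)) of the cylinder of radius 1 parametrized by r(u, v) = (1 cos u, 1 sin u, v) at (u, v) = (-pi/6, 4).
H = -1/2

With E = 1, F = 0, G = 1, L = -1, M = 0, N = 0, assemble
  H = (EN − 2FM + GL) / (2(EG − F²)) = -1/2.
At (u, v) = (-pi/6, 4): H = -1/2.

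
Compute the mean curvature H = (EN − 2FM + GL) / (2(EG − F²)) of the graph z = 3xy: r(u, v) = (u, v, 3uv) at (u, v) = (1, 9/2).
H = -972*sqrt(769)/591361

With E = 9*v^2 + 1, F = 9*u*v, G = 9*u^2 + 1, L = 0, M = 3/sqrt(9*u^2 + 9*v^2 + 1), N = 0, assemble
  H = (EN − 2FM + GL) / (2(EG − F²)) = -27*u*v/(9*u^2 + 9*v^2 + 1)^(3/2).
At (u, v) = (1, 9/2): H = -972*sqrt(769)/591361.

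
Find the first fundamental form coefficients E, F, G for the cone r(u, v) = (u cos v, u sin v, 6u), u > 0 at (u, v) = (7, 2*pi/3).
E = 37;  F = 0;  G = 49

Partials: r_u = (cos(v), sin(v), 6), r_v = (-u*sin(v), u*cos(v), 0). As functions of (u, v):
  E = r_u · r_u = 37,
  F = r_u · r_v = 0,
  G = r_v · r_v = u^2.
Evaluating at (u, v) = (7, 2*pi/3): E = 37, F = 0, G = 49.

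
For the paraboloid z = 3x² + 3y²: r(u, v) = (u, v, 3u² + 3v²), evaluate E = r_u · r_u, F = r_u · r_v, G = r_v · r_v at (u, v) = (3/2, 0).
E = 82;  F = 0;  G = 1

Partials: r_u = (1, 0, 6*u), r_v = (0, 1, 6*v). As functions of (u, v):
  E = r_u · r_u = 36*u^2 + 1,
  F = r_u · r_v = 36*u*v,
  G = r_v · r_v = 36*v^2 + 1.
Evaluating at (u, v) = (3/2, 0): E = 82, F = 0, G = 1.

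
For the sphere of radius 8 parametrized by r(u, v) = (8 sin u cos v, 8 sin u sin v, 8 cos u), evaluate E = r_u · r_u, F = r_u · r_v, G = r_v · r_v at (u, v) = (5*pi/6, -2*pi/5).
E = 64;  F = 0;  G = 16

Partials: r_u = (8*cos(u)*cos(v), 8*sin(v)*cos(u), -8*sin(u)), r_v = (-8*sin(u)*sin(v), 8*sin(u)*cos(v), 0). As functions of (u, v):
  E = r_u · r_u = 64,
  F = r_u · r_v = 0,
  G = r_v · r_v = 64*sin(u)^2.
Evaluating at (u, v) = (5*pi/6, -2*pi/5): E = 64, F = 0, G = 16.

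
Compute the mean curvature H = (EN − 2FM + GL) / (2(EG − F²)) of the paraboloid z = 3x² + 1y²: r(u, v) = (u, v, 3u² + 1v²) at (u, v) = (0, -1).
H = 16*sqrt(5)/25

With E = 36*u^2 + 1, F = 12*u*v, G = 4*v^2 + 1, L = 6/sqrt(36*u^2 + 4*v^2 + 1), M = 0, N = 2/sqrt(36*u^2 + 4*v^2 + 1), assemble
  H = (EN − 2FM + GL) / (2(EG − F²)) = 4*(9*u^2 + 3*v^2 + 1)/(36*u^2 + 4*v^2 + 1)^(3/2).
At (u, v) = (0, -1): H = 16*sqrt(5)/25.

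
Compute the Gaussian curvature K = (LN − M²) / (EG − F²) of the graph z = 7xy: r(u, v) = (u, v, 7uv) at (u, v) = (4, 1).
K = -49/695556

Coefficients of the first fundamental form: E = 49*v^2 + 1, F = 49*u*v, G = 49*u^2 + 1.
Coefficients of the second fundamental form: L = 0, M = 7/sqrt(49*u^2 + 49*v^2 + 1), N = 0.
Assemble K = (LN − M²)/(EG − F²) = -49/(2401*u^4 + 4802*u^2*v^2 + 98*u^2 + 2401*v^4 + 98*v^2 + 1). At (u, v) = (4, 1): K = -49/695556.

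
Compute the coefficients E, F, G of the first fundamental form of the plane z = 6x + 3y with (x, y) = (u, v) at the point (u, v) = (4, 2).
E = 37;  F = 18;  G = 10

Partials: r_u = (1, 0, 6), r_v = (0, 1, 3). As functions of (u, v):
  E = r_u · r_u = 37,
  F = r_u · r_v = 18,
  G = r_v · r_v = 10.
Evaluating at (u, v) = (4, 2): E = 37, F = 18, G = 10.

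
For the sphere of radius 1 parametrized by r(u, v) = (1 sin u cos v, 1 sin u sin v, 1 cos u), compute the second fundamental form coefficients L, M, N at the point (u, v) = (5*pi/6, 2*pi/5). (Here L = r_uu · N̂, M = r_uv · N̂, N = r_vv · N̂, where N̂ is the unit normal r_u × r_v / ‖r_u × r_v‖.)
L = -1;  M = 0;  N = -1/4

Compute the unit normal N̂(u, v) = (sin(u)^2*cos(v)/Abs(sin(u)), sin(u)^2*sin(v)/Abs(sin(u)), sin(2*u)/(2*Abs(sin(u)))), and the second partials r_uu, r_uv, r_vv. Take dot products:
  L(u, v) = r_uu · N̂ = -sin(u)/Abs(sin(u)),
  M(u, v) = r_uv · N̂ = 0,
  N(u, v) = r_vv · N̂ = -sin(u)^3/Abs(sin(u)).
Evaluating at (u, v) = (5*pi/6, 2*pi/5):
  L = -1, M = 0, N = -1/4.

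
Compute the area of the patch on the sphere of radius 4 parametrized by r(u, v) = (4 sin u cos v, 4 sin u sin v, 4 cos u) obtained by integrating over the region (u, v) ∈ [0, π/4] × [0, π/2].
Area = 4*pi*(2 - sqrt(2))

Area = ∫∫ √(EG − F²) du dv with √(EG − F²) = 16*Abs(sin(u)). Integrating over [0, π/4] × [0, π/2] gives 4*pi*(2 - sqrt(2)).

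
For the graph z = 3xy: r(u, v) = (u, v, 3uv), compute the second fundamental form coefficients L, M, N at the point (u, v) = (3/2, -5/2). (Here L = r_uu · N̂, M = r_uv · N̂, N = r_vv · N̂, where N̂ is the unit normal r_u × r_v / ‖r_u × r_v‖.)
L = 0;  M = 3*sqrt(310)/155;  N = 0

Compute the unit normal N̂(u, v) = (-3*v/sqrt(9*u^2 + 9*v^2 + 1), -3*u/sqrt(9*u^2 + 9*v^2 + 1), 1/sqrt(9*u^2 + 9*v^2 + 1)), and the second partials r_uu, r_uv, r_vv. Take dot products:
  L(u, v) = r_uu · N̂ = 0,
  M(u, v) = r_uv · N̂ = 3/sqrt(9*u^2 + 9*v^2 + 1),
  N(u, v) = r_vv · N̂ = 0.
Evaluating at (u, v) = (3/2, -5/2):
  L = 0, M = 3*sqrt(310)/155, N = 0.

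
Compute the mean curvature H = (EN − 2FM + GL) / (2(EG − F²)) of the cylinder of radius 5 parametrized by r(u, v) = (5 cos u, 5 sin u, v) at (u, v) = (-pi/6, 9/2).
H = -1/10

With E = 25, F = 0, G = 1, L = -5, M = 0, N = 0, assemble
  H = (EN − 2FM + GL) / (2(EG − F²)) = -1/10.
At (u, v) = (-pi/6, 9/2): H = -1/10.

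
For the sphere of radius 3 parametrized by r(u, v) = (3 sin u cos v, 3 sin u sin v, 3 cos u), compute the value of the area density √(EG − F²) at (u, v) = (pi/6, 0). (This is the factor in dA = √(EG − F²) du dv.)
√(EG − F²)|_{(pi/6, 0)} = 9/2

E = 9, F = 0, G = 9*sin(u)^2, so EG − F² = 81*sin(u)^2. Taking the positive square root: √(EG − F²) = 9*Abs(sin(u)). At (u, v) = (pi/6, 0): 9/2.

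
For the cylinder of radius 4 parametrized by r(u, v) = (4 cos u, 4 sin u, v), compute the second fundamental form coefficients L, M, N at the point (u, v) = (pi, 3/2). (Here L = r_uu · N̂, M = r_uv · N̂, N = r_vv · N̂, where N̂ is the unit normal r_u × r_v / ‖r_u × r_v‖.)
L = -4;  M = 0;  N = 0

Compute the unit normal N̂(u, v) = (cos(u), sin(u), 0), and the second partials r_uu, r_uv, r_vv. Take dot products:
  L(u, v) = r_uu · N̂ = -4,
  M(u, v) = r_uv · N̂ = 0,
  N(u, v) = r_vv · N̂ = 0.
Evaluating at (u, v) = (pi, 3/2):
  L = -4, M = 0, N = 0.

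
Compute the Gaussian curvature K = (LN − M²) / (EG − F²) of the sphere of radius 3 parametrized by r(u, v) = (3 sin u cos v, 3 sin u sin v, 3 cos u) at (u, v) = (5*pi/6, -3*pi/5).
K = 1/9

Coefficients of the first fundamental form: E = 9, F = 0, G = 9*sin(u)^2.
Coefficients of the second fundamental form: L = -3*sin(u)/Abs(sin(u)), M = 0, N = -3*sin(u)^3/Abs(sin(u)).
Assemble K = (LN − M²)/(EG − F²) = 1/9. At (u, v) = (5*pi/6, -3*pi/5): K = 1/9.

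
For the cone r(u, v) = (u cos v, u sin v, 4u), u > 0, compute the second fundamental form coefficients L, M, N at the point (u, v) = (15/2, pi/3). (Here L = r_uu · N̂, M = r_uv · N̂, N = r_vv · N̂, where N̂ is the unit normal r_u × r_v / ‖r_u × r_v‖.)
L = 0;  M = 0;  N = 30*sqrt(17)/17

Compute the unit normal N̂(u, v) = (-4*sqrt(17)*u*cos(v)/(17*Abs(u)), -4*sqrt(17)*u*sin(v)/(17*Abs(u)), sqrt(17)*u/(17*Abs(u))), and the second partials r_uu, r_uv, r_vv. Take dot products:
  L(u, v) = r_uu · N̂ = 0,
  M(u, v) = r_uv · N̂ = 0,
  N(u, v) = r_vv · N̂ = 4*sqrt(17)*u^2/(17*Abs(u)).
Evaluating at (u, v) = (15/2, pi/3):
  L = 0, M = 0, N = 30*sqrt(17)/17.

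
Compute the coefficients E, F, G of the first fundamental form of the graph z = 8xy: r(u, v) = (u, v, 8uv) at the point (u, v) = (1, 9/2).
E = 1297;  F = 288;  G = 65

Partials: r_u = (1, 0, 8*v), r_v = (0, 1, 8*u). As functions of (u, v):
  E = r_u · r_u = 64*v^2 + 1,
  F = r_u · r_v = 64*u*v,
  G = r_v · r_v = 64*u^2 + 1.
Evaluating at (u, v) = (1, 9/2): E = 1297, F = 288, G = 65.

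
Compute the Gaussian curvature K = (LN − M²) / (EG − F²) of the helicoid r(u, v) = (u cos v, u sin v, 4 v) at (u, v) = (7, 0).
K = -16/4225

Coefficients of the first fundamental form: E = 1, F = 0, G = u^2 + 16.
Coefficients of the second fundamental form: L = 0, M = -4/sqrt(u^2 + 16), N = 0.
Assemble K = (LN − M²)/(EG − F²) = -16/(u^2 + 16)^2. At (u, v) = (7, 0): K = -16/4225.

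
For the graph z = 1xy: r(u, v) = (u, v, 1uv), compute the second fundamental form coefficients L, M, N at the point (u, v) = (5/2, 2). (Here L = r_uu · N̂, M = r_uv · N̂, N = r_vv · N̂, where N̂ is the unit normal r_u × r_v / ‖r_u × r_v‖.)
L = 0;  M = 2*sqrt(5)/15;  N = 0

Compute the unit normal N̂(u, v) = (-v/sqrt(u^2 + v^2 + 1), -u/sqrt(u^2 + v^2 + 1), 1/sqrt(u^2 + v^2 + 1)), and the second partials r_uu, r_uv, r_vv. Take dot products:
  L(u, v) = r_uu · N̂ = 0,
  M(u, v) = r_uv · N̂ = 1/sqrt(u^2 + v^2 + 1),
  N(u, v) = r_vv · N̂ = 0.
Evaluating at (u, v) = (5/2, 2):
  L = 0, M = 2*sqrt(5)/15, N = 0.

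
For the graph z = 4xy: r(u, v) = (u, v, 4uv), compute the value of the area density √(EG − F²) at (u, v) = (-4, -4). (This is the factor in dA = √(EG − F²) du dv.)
√(EG − F²)|_{(-4, -4)} = 3*sqrt(57)

E = 16*v^2 + 1, F = 16*u*v, G = 16*u^2 + 1, so EG − F² = 16*u^2 + 16*v^2 + 1. Taking the positive square root: √(EG − F²) = sqrt(16*u^2 + 16*v^2 + 1). At (u, v) = (-4, -4): 3*sqrt(57).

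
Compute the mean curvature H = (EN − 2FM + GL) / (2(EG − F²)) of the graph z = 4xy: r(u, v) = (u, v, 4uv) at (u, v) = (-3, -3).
H = -576/4913

With E = 16*v^2 + 1, F = 16*u*v, G = 16*u^2 + 1, L = 0, M = 4/sqrt(16*u^2 + 16*v^2 + 1), N = 0, assemble
  H = (EN − 2FM + GL) / (2(EG − F²)) = -64*u*v/(16*u^2 + 16*v^2 + 1)^(3/2).
At (u, v) = (-3, -3): H = -576/4913.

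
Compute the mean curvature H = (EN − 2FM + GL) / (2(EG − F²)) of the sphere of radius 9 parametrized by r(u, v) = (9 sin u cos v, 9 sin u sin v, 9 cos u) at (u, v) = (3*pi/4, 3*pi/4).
H = -1/9

With E = 81, F = 0, G = 81*sin(u)^2, L = -9*sin(u)/Abs(sin(u)), M = 0, N = -9*sin(u)^3/Abs(sin(u)), assemble
  H = (EN − 2FM + GL) / (2(EG − F²)) = -sin(u)/(9*Abs(sin(u))).
At (u, v) = (3*pi/4, 3*pi/4): H = -1/9.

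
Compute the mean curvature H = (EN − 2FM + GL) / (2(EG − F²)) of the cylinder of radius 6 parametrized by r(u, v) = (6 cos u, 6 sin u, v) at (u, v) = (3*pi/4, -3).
H = -1/12

With E = 36, F = 0, G = 1, L = -6, M = 0, N = 0, assemble
  H = (EN − 2FM + GL) / (2(EG − F²)) = -1/12.
At (u, v) = (3*pi/4, -3): H = -1/12.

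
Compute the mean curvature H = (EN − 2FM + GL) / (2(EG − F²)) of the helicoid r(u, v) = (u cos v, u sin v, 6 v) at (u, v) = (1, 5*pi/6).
H = 0

With E = 1, F = 0, G = u^2 + 36, L = 0, M = -6/sqrt(u^2 + 36), N = 0, assemble
  H = (EN − 2FM + GL) / (2(EG − F²)) = 0.
At (u, v) = (1, 5*pi/6): H = 0.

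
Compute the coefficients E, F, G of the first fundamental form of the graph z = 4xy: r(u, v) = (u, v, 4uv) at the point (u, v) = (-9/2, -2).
E = 65;  F = 144;  G = 325

Partials: r_u = (1, 0, 4*v), r_v = (0, 1, 4*u). As functions of (u, v):
  E = r_u · r_u = 16*v^2 + 1,
  F = r_u · r_v = 16*u*v,
  G = r_v · r_v = 16*u^2 + 1.
Evaluating at (u, v) = (-9/2, -2): E = 65, F = 144, G = 325.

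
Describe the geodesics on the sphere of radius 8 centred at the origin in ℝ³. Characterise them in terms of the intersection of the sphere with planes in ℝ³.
Geodesics on the sphere of radius 8 are great circles — circles of radius 8 obtained as the intersection of the sphere with planes through the origin (the centre of the sphere).

A curve α(t) of nonzero constant speed on the sphere of radius 8 is a geodesic iff its acceleration α̈ is everywhere normal to the surface, i.e. parallel to the radial vector α(t). Then d/dt(α × α̇) = α̇ × α̇ + α × α̈ = 0, so α × α̇ is a constant vector n ≠ 0 and α(t) · n = 0 for all t: α lies in the plane through the origin with normal n. The intersection of that plane with the sphere is a circle of radius 8 (a great circle). Conversely, a great circle traversed at constant speed has centripetal acceleration pointing at the origin, hence normal to the sphere, so every great circle is a geodesic.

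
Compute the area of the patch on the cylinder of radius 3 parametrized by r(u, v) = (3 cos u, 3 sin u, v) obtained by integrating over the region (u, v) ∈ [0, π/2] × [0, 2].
Area = 3*pi

Area = ∫∫ √(EG − F²) du dv with √(EG − F²) = 3. Integrating over [0, π/2] × [0, 2] gives 3*pi.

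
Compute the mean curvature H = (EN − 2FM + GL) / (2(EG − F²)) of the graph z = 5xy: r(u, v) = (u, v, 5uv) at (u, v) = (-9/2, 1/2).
H = 1125*sqrt(2054)/2109458

With E = 25*v^2 + 1, F = 25*u*v, G = 25*u^2 + 1, L = 0, M = 5/sqrt(25*u^2 + 25*v^2 + 1), N = 0, assemble
  H = (EN − 2FM + GL) / (2(EG − F²)) = -125*u*v/(25*u^2 + 25*v^2 + 1)^(3/2).
At (u, v) = (-9/2, 1/2): H = 1125*sqrt(2054)/2109458.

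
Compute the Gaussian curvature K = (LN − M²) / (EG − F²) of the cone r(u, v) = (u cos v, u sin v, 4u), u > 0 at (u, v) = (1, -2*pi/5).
K = 0

Coefficients of the first fundamental form: E = 17, F = 0, G = u^2.
Coefficients of the second fundamental form: L = 0, M = 0, N = 4*sqrt(17)*u^2/(17*Abs(u)).
Assemble K = (LN − M²)/(EG − F²) = 0. At (u, v) = (1, -2*pi/5): K = 0.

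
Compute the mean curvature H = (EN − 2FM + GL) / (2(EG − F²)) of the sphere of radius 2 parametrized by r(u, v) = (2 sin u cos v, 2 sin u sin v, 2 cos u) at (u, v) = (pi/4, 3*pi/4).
H = -1/2

With E = 4, F = 0, G = 4*sin(u)^2, L = -2*sin(u)/Abs(sin(u)), M = 0, N = -2*sin(u)^3/Abs(sin(u)), assemble
  H = (EN − 2FM + GL) / (2(EG − F²)) = -sin(u)/(2*Abs(sin(u))).
At (u, v) = (pi/4, 3*pi/4): H = -1/2.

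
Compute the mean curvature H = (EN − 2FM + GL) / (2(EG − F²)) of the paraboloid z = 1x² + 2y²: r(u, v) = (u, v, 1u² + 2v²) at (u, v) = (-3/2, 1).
H = 37*sqrt(26)/676

With E = 4*u^2 + 1, F = 8*u*v, G = 16*v^2 + 1, L = 2/sqrt(4*u^2 + 16*v^2 + 1), M = 0, N = 4/sqrt(4*u^2 + 16*v^2 + 1), assemble
  H = (EN − 2FM + GL) / (2(EG − F²)) = (8*u^2 + 16*v^2 + 3)/(4*u^2 + 16*v^2 + 1)^(3/2).
At (u, v) = (-3/2, 1): H = 37*sqrt(26)/676.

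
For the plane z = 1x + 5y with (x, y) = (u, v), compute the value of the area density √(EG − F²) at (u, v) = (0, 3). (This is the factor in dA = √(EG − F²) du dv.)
√(EG − F²)|_{(0, 3)} = 3*sqrt(3)

E = 2, F = 5, G = 26, so EG − F² = 27. Taking the positive square root: √(EG − F²) = 3*sqrt(3). At (u, v) = (0, 3): 3*sqrt(3).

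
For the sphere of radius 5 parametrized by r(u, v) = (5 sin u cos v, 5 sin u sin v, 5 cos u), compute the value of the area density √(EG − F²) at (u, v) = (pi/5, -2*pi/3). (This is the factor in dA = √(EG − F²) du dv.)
√(EG − F²)|_{(pi/5, -2*pi/3)} = 25*sqrt(10 - 2*sqrt(5))/4

E = 25, F = 0, G = 25*sin(u)^2, so EG − F² = 625*sin(u)^2. Taking the positive square root: √(EG − F²) = 25*Abs(sin(u)). At (u, v) = (pi/5, -2*pi/3): 25*sqrt(10 - 2*sqrt(5))/4.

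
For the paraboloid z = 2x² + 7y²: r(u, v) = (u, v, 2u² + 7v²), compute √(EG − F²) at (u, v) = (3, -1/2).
√(EG − F²)|_{(3, -1/2)} = sqrt(194)

E = 16*u^2 + 1, F = 56*u*v, G = 196*v^2 + 1; EG − F² = 16*u^2 + 196*v^2 + 1; √(EG − F²) = sqrt(16*u^2 + 196*v^2 + 1). At the given point: sqrt(194).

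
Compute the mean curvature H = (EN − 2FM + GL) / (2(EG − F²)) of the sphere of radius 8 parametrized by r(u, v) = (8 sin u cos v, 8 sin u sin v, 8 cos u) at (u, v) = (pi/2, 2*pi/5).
H = -1/8

With E = 64, F = 0, G = 64*sin(u)^2, L = -8*sin(u)/Abs(sin(u)), M = 0, N = -8*sin(u)^3/Abs(sin(u)), assemble
  H = (EN − 2FM + GL) / (2(EG − F²)) = -sin(u)/(8*Abs(sin(u))).
At (u, v) = (pi/2, 2*pi/5): H = -1/8.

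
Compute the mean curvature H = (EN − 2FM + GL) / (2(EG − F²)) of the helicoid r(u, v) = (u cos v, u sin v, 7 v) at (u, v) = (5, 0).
H = 0

With E = 1, F = 0, G = u^2 + 49, L = 0, M = -7/sqrt(u^2 + 49), N = 0, assemble
  H = (EN − 2FM + GL) / (2(EG − F²)) = 0.
At (u, v) = (5, 0): H = 0.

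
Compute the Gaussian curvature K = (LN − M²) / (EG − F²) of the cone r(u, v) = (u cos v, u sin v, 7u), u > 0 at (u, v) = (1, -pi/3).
K = 0

Coefficients of the first fundamental form: E = 50, F = 0, G = u^2.
Coefficients of the second fundamental form: L = 0, M = 0, N = 7*sqrt(2)*u^2/(10*Abs(u)).
Assemble K = (LN − M²)/(EG − F²) = 0. At (u, v) = (1, -pi/3): K = 0.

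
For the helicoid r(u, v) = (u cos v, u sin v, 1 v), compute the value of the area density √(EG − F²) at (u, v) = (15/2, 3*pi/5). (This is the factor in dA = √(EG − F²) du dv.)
√(EG − F²)|_{(15/2, 3*pi/5)} = sqrt(229)/2

E = 1, F = 0, G = u^2 + 1, so EG − F² = u^2 + 1. Taking the positive square root: √(EG − F²) = sqrt(u^2 + 1). At (u, v) = (15/2, 3*pi/5): sqrt(229)/2.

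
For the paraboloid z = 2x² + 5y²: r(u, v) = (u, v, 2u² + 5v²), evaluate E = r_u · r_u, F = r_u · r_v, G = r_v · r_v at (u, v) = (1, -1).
E = 17;  F = -40;  G = 101

Partials: r_u = (1, 0, 4*u), r_v = (0, 1, 10*v). As functions of (u, v):
  E = r_u · r_u = 16*u^2 + 1,
  F = r_u · r_v = 40*u*v,
  G = r_v · r_v = 100*v^2 + 1.
Evaluating at (u, v) = (1, -1): E = 17, F = -40, G = 101.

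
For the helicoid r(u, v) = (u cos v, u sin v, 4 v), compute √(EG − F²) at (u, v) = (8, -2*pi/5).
√(EG − F²)|_{(8, -2*pi/5)} = 4*sqrt(5)

E = 1, F = 0, G = u^2 + 16; EG − F² = u^2 + 16; √(EG − F²) = sqrt(u^2 + 16). At the given point: 4*sqrt(5).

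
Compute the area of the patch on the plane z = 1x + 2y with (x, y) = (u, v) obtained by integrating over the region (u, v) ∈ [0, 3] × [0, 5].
Area = 15*sqrt(6)

Area = ∫∫ √(EG − F²) du dv with √(EG − F²) = sqrt(6). Integrating over [0, 3] × [0, 5] gives 15*sqrt(6).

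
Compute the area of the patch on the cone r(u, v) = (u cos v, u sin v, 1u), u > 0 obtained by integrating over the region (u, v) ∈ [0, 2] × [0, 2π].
Area = 4*sqrt(2)*pi

Area = ∫∫ √(EG − F²) du dv with √(EG − F²) = sqrt(2)*Abs(u). Integrating over [0, 2] × [0, 2π] gives 4*sqrt(2)*pi.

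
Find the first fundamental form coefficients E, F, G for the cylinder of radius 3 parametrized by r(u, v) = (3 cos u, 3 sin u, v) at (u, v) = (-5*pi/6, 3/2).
E = 9;  F = 0;  G = 1

Partials: r_u = (-3*sin(u), 3*cos(u), 0), r_v = (0, 0, 1). As functions of (u, v):
  E = r_u · r_u = 9,
  F = r_u · r_v = 0,
  G = r_v · r_v = 1.
Evaluating at (u, v) = (-5*pi/6, 3/2): E = 9, F = 0, G = 1.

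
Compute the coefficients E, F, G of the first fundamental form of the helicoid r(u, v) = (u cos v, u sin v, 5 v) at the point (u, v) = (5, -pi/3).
E = 1;  F = 0;  G = 50

Partials: r_u = (cos(v), sin(v), 0), r_v = (-u*sin(v), u*cos(v), 5). As functions of (u, v):
  E = r_u · r_u = 1,
  F = r_u · r_v = 0,
  G = r_v · r_v = u^2 + 25.
Evaluating at (u, v) = (5, -pi/3): E = 1, F = 0, G = 50.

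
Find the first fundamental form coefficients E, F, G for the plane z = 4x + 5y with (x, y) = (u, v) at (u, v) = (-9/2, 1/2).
E = 17;  F = 20;  G = 26

Partials: r_u = (1, 0, 4), r_v = (0, 1, 5). As functions of (u, v):
  E = r_u · r_u = 17,
  F = r_u · r_v = 20,
  G = r_v · r_v = 26.
Evaluating at (u, v) = (-9/2, 1/2): E = 17, F = 20, G = 26.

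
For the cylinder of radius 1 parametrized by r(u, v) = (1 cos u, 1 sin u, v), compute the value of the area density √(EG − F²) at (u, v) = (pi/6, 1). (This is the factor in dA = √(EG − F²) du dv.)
√(EG − F²)|_{(pi/6, 1)} = 1

E = 1, F = 0, G = 1, so EG − F² = 1. Taking the positive square root: √(EG − F²) = 1. At (u, v) = (pi/6, 1): 1.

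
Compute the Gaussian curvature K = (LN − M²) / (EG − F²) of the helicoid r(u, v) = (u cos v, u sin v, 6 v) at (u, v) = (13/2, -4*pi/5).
K = -576/97969

Coefficients of the first fundamental form: E = 1, F = 0, G = u^2 + 36.
Coefficients of the second fundamental form: L = 0, M = -6/sqrt(u^2 + 36), N = 0.
Assemble K = (LN − M²)/(EG − F²) = -36/(u^2 + 36)^2. At (u, v) = (13/2, -4*pi/5): K = -576/97969.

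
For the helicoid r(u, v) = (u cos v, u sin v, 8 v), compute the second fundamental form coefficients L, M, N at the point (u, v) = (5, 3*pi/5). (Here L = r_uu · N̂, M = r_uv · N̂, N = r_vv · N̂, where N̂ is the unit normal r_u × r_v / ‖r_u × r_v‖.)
L = 0;  M = -8*sqrt(89)/89;  N = 0

Compute the unit normal N̂(u, v) = (8*sin(v)/sqrt(u^2 + 64), -8*cos(v)/sqrt(u^2 + 64), u/sqrt(u^2 + 64)), and the second partials r_uu, r_uv, r_vv. Take dot products:
  L(u, v) = r_uu · N̂ = 0,
  M(u, v) = r_uv · N̂ = -8/sqrt(u^2 + 64),
  N(u, v) = r_vv · N̂ = 0.
Evaluating at (u, v) = (5, 3*pi/5):
  L = 0, M = -8*sqrt(89)/89, N = 0.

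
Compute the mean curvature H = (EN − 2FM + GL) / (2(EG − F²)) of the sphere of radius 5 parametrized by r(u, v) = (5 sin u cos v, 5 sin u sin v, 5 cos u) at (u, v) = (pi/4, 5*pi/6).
H = -1/5

With E = 25, F = 0, G = 25*sin(u)^2, L = -5*sin(u)/Abs(sin(u)), M = 0, N = -5*sin(u)^3/Abs(sin(u)), assemble
  H = (EN − 2FM + GL) / (2(EG − F²)) = -sin(u)/(5*Abs(sin(u))).
At (u, v) = (pi/4, 5*pi/6): H = -1/5.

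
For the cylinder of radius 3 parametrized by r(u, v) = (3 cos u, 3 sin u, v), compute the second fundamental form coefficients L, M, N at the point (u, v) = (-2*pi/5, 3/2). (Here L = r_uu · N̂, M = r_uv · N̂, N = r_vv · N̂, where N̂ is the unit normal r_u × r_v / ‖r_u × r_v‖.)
L = -3;  M = 0;  N = 0

Compute the unit normal N̂(u, v) = (cos(u), sin(u), 0), and the second partials r_uu, r_uv, r_vv. Take dot products:
  L(u, v) = r_uu · N̂ = -3,
  M(u, v) = r_uv · N̂ = 0,
  N(u, v) = r_vv · N̂ = 0.
Evaluating at (u, v) = (-2*pi/5, 3/2):
  L = -3, M = 0, N = 0.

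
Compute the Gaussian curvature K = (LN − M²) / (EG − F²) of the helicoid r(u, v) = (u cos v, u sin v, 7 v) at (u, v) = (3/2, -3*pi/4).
K = -784/42025

Coefficients of the first fundamental form: E = 1, F = 0, G = u^2 + 49.
Coefficients of the second fundamental form: L = 0, M = -7/sqrt(u^2 + 49), N = 0.
Assemble K = (LN − M²)/(EG − F²) = -49/(u^2 + 49)^2. At (u, v) = (3/2, -3*pi/4): K = -784/42025.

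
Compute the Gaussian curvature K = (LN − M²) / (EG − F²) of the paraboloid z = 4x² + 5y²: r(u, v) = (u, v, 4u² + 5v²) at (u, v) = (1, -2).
K = 16/43245

Coefficients of the first fundamental form: E = 64*u^2 + 1, F = 80*u*v, G = 100*v^2 + 1.
Coefficients of the second fundamental form: L = 8/sqrt(64*u^2 + 100*v^2 + 1), M = 0, N = 10/sqrt(64*u^2 + 100*v^2 + 1).
Assemble K = (LN − M²)/(EG − F²) = 80/(4096*u^4 + 12800*u^2*v^2 + 128*u^2 + 10000*v^4 + 200*v^2 + 1). At (u, v) = (1, -2): K = 16/43245.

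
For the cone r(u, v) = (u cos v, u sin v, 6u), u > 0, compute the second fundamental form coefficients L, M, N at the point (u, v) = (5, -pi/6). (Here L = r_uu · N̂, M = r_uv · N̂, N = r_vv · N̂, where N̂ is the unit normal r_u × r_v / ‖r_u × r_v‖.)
L = 0;  M = 0;  N = 30*sqrt(37)/37

Compute the unit normal N̂(u, v) = (-6*sqrt(37)*u*cos(v)/(37*Abs(u)), -6*sqrt(37)*u*sin(v)/(37*Abs(u)), sqrt(37)*u/(37*Abs(u))), and the second partials r_uu, r_uv, r_vv. Take dot products:
  L(u, v) = r_uu · N̂ = 0,
  M(u, v) = r_uv · N̂ = 0,
  N(u, v) = r_vv · N̂ = 6*sqrt(37)*u^2/(37*Abs(u)).
Evaluating at (u, v) = (5, -pi/6):
  L = 0, M = 0, N = 30*sqrt(37)/37.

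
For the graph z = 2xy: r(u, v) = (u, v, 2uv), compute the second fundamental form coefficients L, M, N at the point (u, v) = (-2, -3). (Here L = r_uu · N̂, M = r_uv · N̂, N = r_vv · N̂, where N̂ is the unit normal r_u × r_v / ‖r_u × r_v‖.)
L = 0;  M = 2*sqrt(53)/53;  N = 0

Compute the unit normal N̂(u, v) = (-2*v/sqrt(4*u^2 + 4*v^2 + 1), -2*u/sqrt(4*u^2 + 4*v^2 + 1), 1/sqrt(4*u^2 + 4*v^2 + 1)), and the second partials r_uu, r_uv, r_vv. Take dot products:
  L(u, v) = r_uu · N̂ = 0,
  M(u, v) = r_uv · N̂ = 2/sqrt(4*u^2 + 4*v^2 + 1),
  N(u, v) = r_vv · N̂ = 0.
Evaluating at (u, v) = (-2, -3):
  L = 0, M = 2*sqrt(53)/53, N = 0.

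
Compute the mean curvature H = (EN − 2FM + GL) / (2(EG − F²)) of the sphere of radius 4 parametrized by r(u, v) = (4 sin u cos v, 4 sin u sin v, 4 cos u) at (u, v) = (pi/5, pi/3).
H = -1/4

With E = 16, F = 0, G = 16*sin(u)^2, L = -4*sin(u)/Abs(sin(u)), M = 0, N = -4*sin(u)^3/Abs(sin(u)), assemble
  H = (EN − 2FM + GL) / (2(EG − F²)) = -sin(u)/(4*Abs(sin(u))).
At (u, v) = (pi/5, pi/3): H = -1/4.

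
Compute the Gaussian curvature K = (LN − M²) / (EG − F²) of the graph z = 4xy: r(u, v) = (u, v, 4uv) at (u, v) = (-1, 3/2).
K = -16/2809

Coefficients of the first fundamental form: E = 16*v^2 + 1, F = 16*u*v, G = 16*u^2 + 1.
Coefficients of the second fundamental form: L = 0, M = 4/sqrt(16*u^2 + 16*v^2 + 1), N = 0.
Assemble K = (LN − M²)/(EG − F²) = -16/(256*u^4 + 512*u^2*v^2 + 32*u^2 + 256*v^4 + 32*v^2 + 1). At (u, v) = (-1, 3/2): K = -16/2809.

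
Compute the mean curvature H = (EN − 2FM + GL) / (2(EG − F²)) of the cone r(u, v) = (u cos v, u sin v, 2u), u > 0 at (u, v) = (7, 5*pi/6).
H = sqrt(5)/35

With E = 5, F = 0, G = u^2, L = 0, M = 0, N = 2*sqrt(5)*u^2/(5*Abs(u)), assemble
  H = (EN − 2FM + GL) / (2(EG − F²)) = sqrt(5)/(5*Abs(u)).
At (u, v) = (7, 5*pi/6): H = sqrt(5)/35.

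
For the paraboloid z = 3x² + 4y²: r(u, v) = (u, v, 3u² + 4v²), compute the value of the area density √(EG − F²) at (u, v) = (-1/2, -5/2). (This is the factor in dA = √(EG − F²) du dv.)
√(EG − F²)|_{(-1/2, -5/2)} = sqrt(410)

E = 36*u^2 + 1, F = 48*u*v, G = 64*v^2 + 1, so EG − F² = 36*u^2 + 64*v^2 + 1. Taking the positive square root: √(EG − F²) = sqrt(36*u^2 + 64*v^2 + 1). At (u, v) = (-1/2, -5/2): sqrt(410).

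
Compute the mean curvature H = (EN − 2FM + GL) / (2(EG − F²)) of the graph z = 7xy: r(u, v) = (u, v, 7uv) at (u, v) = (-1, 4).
H = 343*sqrt(834)/173889

With E = 49*v^2 + 1, F = 49*u*v, G = 49*u^2 + 1, L = 0, M = 7/sqrt(49*u^2 + 49*v^2 + 1), N = 0, assemble
  H = (EN − 2FM + GL) / (2(EG − F²)) = -343*u*v/(49*u^2 + 49*v^2 + 1)^(3/2).
At (u, v) = (-1, 4): H = 343*sqrt(834)/173889.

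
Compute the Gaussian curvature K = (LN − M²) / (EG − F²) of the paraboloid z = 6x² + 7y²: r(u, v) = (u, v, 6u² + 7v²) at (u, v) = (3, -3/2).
K = 42/755161

Coefficients of the first fundamental form: E = 144*u^2 + 1, F = 168*u*v, G = 196*v^2 + 1.
Coefficients of the second fundamental form: L = 12/sqrt(144*u^2 + 196*v^2 + 1), M = 0, N = 14/sqrt(144*u^2 + 196*v^2 + 1).
Assemble K = (LN − M²)/(EG − F²) = 168/(20736*u^4 + 56448*u^2*v^2 + 288*u^2 + 38416*v^4 + 392*v^2 + 1). At (u, v) = (3, -3/2): K = 42/755161.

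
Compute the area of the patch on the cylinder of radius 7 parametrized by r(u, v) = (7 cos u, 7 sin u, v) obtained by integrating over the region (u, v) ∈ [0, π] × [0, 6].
Area = 42*pi

Area = ∫∫ √(EG − F²) du dv with √(EG − F²) = 7. Integrating over [0, π] × [0, 6] gives 42*pi.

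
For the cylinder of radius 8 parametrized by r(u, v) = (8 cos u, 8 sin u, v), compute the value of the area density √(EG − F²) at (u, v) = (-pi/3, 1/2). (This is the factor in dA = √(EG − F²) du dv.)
√(EG − F²)|_{(-pi/3, 1/2)} = 8

E = 64, F = 0, G = 1, so EG − F² = 64. Taking the positive square root: √(EG − F²) = 8. At (u, v) = (-pi/3, 1/2): 8.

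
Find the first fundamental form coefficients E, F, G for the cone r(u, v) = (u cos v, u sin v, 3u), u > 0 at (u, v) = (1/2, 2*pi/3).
E = 10;  F = 0;  G = 1/4

Partials: r_u = (cos(v), sin(v), 3), r_v = (-u*sin(v), u*cos(v), 0). As functions of (u, v):
  E = r_u · r_u = 10,
  F = r_u · r_v = 0,
  G = r_v · r_v = u^2.
Evaluating at (u, v) = (1/2, 2*pi/3): E = 10, F = 0, G = 1/4.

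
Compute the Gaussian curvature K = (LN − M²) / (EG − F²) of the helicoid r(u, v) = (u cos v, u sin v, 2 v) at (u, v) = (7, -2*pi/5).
K = -4/2809

Coefficients of the first fundamental form: E = 1, F = 0, G = u^2 + 4.
Coefficients of the second fundamental form: L = 0, M = -2/sqrt(u^2 + 4), N = 0.
Assemble K = (LN − M²)/(EG − F²) = -4/(u^2 + 4)^2. At (u, v) = (7, -2*pi/5): K = -4/2809.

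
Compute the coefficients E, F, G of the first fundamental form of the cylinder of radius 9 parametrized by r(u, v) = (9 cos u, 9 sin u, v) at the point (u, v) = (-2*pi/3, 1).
E = 81;  F = 0;  G = 1

Partials: r_u = (-9*sin(u), 9*cos(u), 0), r_v = (0, 0, 1). As functions of (u, v):
  E = r_u · r_u = 81,
  F = r_u · r_v = 0,
  G = r_v · r_v = 1.
Evaluating at (u, v) = (-2*pi/3, 1): E = 81, F = 0, G = 1.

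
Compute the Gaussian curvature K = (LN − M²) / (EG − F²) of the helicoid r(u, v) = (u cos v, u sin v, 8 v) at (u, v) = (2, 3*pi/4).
K = -4/289

Coefficients of the first fundamental form: E = 1, F = 0, G = u^2 + 64.
Coefficients of the second fundamental form: L = 0, M = -8/sqrt(u^2 + 64), N = 0.
Assemble K = (LN − M²)/(EG − F²) = -64/(u^2 + 64)^2. At (u, v) = (2, 3*pi/4): K = -4/289.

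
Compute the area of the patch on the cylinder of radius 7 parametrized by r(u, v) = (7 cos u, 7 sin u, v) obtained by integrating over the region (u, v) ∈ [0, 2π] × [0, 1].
Area = 14*pi

Area = ∫∫ √(EG − F²) du dv with √(EG − F²) = 7. Integrating over [0, 2π] × [0, 1] gives 14*pi.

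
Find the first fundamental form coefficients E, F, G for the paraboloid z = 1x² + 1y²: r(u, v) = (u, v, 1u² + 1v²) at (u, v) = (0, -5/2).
E = 1;  F = 0;  G = 26

Partials: r_u = (1, 0, 2*u), r_v = (0, 1, 2*v). As functions of (u, v):
  E = r_u · r_u = 4*u^2 + 1,
  F = r_u · r_v = 4*u*v,
  G = r_v · r_v = 4*v^2 + 1.
Evaluating at (u, v) = (0, -5/2): E = 1, F = 0, G = 26.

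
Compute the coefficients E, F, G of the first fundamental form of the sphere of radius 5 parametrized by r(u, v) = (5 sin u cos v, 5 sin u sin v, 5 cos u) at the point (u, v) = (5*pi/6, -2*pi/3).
E = 25;  F = 0;  G = 25/4

Partials: r_u = (5*cos(u)*cos(v), 5*sin(v)*cos(u), -5*sin(u)), r_v = (-5*sin(u)*sin(v), 5*sin(u)*cos(v), 0). As functions of (u, v):
  E = r_u · r_u = 25,
  F = r_u · r_v = 0,
  G = r_v · r_v = 25*sin(u)^2.
Evaluating at (u, v) = (5*pi/6, -2*pi/3): E = 25, F = 0, G = 25/4.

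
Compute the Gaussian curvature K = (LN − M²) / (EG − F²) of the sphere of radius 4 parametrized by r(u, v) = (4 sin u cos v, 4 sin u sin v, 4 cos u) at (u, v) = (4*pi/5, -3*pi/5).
K = 1/16

Coefficients of the first fundamental form: E = 16, F = 0, G = 16*sin(u)^2.
Coefficients of the second fundamental form: L = -4*sin(u)/Abs(sin(u)), M = 0, N = -4*sin(u)^3/Abs(sin(u)).
Assemble K = (LN − M²)/(EG − F²) = 1/16. At (u, v) = (4*pi/5, -3*pi/5): K = 1/16.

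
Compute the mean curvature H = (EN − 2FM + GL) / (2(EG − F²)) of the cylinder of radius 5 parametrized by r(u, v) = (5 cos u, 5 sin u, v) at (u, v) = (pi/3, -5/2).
H = -1/10

With E = 25, F = 0, G = 1, L = -5, M = 0, N = 0, assemble
  H = (EN − 2FM + GL) / (2(EG − F²)) = -1/10.
At (u, v) = (pi/3, -5/2): H = -1/10.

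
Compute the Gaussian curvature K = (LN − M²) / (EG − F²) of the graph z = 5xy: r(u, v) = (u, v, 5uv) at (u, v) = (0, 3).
K = -25/51076

Coefficients of the first fundamental form: E = 25*v^2 + 1, F = 25*u*v, G = 25*u^2 + 1.
Coefficients of the second fundamental form: L = 0, M = 5/sqrt(25*u^2 + 25*v^2 + 1), N = 0.
Assemble K = (LN − M²)/(EG − F²) = -25/(625*u^4 + 1250*u^2*v^2 + 50*u^2 + 625*v^4 + 50*v^2 + 1). At (u, v) = (0, 3): K = -25/51076.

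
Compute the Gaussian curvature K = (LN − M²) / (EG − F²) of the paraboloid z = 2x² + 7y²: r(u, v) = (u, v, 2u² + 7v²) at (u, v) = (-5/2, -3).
K = 56/3478225

Coefficients of the first fundamental form: E = 16*u^2 + 1, F = 56*u*v, G = 196*v^2 + 1.
Coefficients of the second fundamental form: L = 4/sqrt(16*u^2 + 196*v^2 + 1), M = 0, N = 14/sqrt(16*u^2 + 196*v^2 + 1).
Assemble K = (LN − M²)/(EG − F²) = 56/(256*u^4 + 6272*u^2*v^2 + 32*u^2 + 38416*v^4 + 392*v^2 + 1). At (u, v) = (-5/2, -3): K = 56/3478225.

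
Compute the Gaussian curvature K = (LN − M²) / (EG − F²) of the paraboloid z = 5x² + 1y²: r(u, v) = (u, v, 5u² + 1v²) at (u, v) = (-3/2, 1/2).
K = 20/51529

Coefficients of the first fundamental form: E = 100*u^2 + 1, F = 20*u*v, G = 4*v^2 + 1.
Coefficients of the second fundamental form: L = 10/sqrt(100*u^2 + 4*v^2 + 1), M = 0, N = 2/sqrt(100*u^2 + 4*v^2 + 1).
Assemble K = (LN − M²)/(EG − F²) = 20/(10000*u^4 + 800*u^2*v^2 + 200*u^2 + 16*v^4 + 8*v^2 + 1). At (u, v) = (-3/2, 1/2): K = 20/51529.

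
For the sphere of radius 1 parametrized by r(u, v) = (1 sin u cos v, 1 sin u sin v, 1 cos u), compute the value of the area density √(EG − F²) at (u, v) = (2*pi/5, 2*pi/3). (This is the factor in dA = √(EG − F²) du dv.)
√(EG − F²)|_{(2*pi/5, 2*pi/3)} = sqrt(2*sqrt(5) + 10)/4

E = 1, F = 0, G = sin(u)^2, so EG − F² = sin(u)^2. Taking the positive square root: √(EG − F²) = Abs(sin(u)). At (u, v) = (2*pi/5, 2*pi/3): sqrt(2*sqrt(5) + 10)/4.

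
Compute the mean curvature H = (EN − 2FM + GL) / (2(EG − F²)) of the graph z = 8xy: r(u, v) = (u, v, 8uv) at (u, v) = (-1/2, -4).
H = -1024*sqrt(1041)/1083681

With E = 64*v^2 + 1, F = 64*u*v, G = 64*u^2 + 1, L = 0, M = 8/sqrt(64*u^2 + 64*v^2 + 1), N = 0, assemble
  H = (EN − 2FM + GL) / (2(EG − F²)) = -512*u*v/(64*u^2 + 64*v^2 + 1)^(3/2).
At (u, v) = (-1/2, -4): H = -1024*sqrt(1041)/1083681.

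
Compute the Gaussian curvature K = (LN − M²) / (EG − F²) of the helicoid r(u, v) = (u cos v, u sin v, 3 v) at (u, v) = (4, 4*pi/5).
K = -9/625

Coefficients of the first fundamental form: E = 1, F = 0, G = u^2 + 9.
Coefficients of the second fundamental form: L = 0, M = -3/sqrt(u^2 + 9), N = 0.
Assemble K = (LN − M²)/(EG − F²) = -9/(u^2 + 9)^2. At (u, v) = (4, 4*pi/5): K = -9/625.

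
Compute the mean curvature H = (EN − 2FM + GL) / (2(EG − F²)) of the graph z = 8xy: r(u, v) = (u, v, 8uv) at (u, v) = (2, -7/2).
H = 3584*sqrt(1041)/1083681

With E = 64*v^2 + 1, F = 64*u*v, G = 64*u^2 + 1, L = 0, M = 8/sqrt(64*u^2 + 64*v^2 + 1), N = 0, assemble
  H = (EN − 2FM + GL) / (2(EG − F²)) = -512*u*v/(64*u^2 + 64*v^2 + 1)^(3/2).
At (u, v) = (2, -7/2): H = 3584*sqrt(1041)/1083681.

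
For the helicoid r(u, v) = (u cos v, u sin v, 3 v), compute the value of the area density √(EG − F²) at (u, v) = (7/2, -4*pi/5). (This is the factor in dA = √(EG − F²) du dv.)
√(EG − F²)|_{(7/2, -4*pi/5)} = sqrt(85)/2

E = 1, F = 0, G = u^2 + 9, so EG − F² = u^2 + 9. Taking the positive square root: √(EG − F²) = sqrt(u^2 + 9). At (u, v) = (7/2, -4*pi/5): sqrt(85)/2.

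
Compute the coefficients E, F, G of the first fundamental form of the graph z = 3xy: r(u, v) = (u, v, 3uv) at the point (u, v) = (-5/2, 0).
E = 1;  F = 0;  G = 229/4

Partials: r_u = (1, 0, 3*v), r_v = (0, 1, 3*u). As functions of (u, v):
  E = r_u · r_u = 9*v^2 + 1,
  F = r_u · r_v = 9*u*v,
  G = r_v · r_v = 9*u^2 + 1.
Evaluating at (u, v) = (-5/2, 0): E = 1, F = 0, G = 229/4.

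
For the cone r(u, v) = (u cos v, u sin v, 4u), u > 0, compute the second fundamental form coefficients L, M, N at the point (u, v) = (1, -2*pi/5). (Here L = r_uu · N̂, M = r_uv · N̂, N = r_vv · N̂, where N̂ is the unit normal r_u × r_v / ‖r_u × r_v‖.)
L = 0;  M = 0;  N = 4*sqrt(17)/17

Compute the unit normal N̂(u, v) = (-4*sqrt(17)*u*cos(v)/(17*Abs(u)), -4*sqrt(17)*u*sin(v)/(17*Abs(u)), sqrt(17)*u/(17*Abs(u))), and the second partials r_uu, r_uv, r_vv. Take dot products:
  L(u, v) = r_uu · N̂ = 0,
  M(u, v) = r_uv · N̂ = 0,
  N(u, v) = r_vv · N̂ = 4*sqrt(17)*u^2/(17*Abs(u)).
Evaluating at (u, v) = (1, -2*pi/5):
  L = 0, M = 0, N = 4*sqrt(17)/17.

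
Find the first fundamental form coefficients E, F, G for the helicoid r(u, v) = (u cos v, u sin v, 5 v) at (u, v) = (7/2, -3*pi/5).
E = 1;  F = 0;  G = 149/4

Partials: r_u = (cos(v), sin(v), 0), r_v = (-u*sin(v), u*cos(v), 5). As functions of (u, v):
  E = r_u · r_u = 1,
  F = r_u · r_v = 0,
  G = r_v · r_v = u^2 + 25.
Evaluating at (u, v) = (7/2, -3*pi/5): E = 1, F = 0, G = 149/4.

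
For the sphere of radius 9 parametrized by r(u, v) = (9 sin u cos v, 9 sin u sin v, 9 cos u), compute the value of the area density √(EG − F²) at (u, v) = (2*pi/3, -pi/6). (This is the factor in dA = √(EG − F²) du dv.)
√(EG − F²)|_{(2*pi/3, -pi/6)} = 81*sqrt(3)/2

E = 81, F = 0, G = 81*sin(u)^2, so EG − F² = 6561*sin(u)^2. Taking the positive square root: √(EG − F²) = 81*Abs(sin(u)). At (u, v) = (2*pi/3, -pi/6): 81*sqrt(3)/2.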